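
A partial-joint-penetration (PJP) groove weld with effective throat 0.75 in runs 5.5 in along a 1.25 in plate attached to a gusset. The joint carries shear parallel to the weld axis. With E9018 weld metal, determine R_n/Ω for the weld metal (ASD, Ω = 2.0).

E90XX → F_EXX = 90 ksi.
Effective throat (given) t_e = 0.75 in.
A_we = 0.75 × 5.5 = 4.125 in².
F_nw = 0.6 F_EXX = 54 ksi.
R_n/Ω = (54 × 4.125) / 2.0 = 111.4 kip.

R_n/Ω ≈ 111 kip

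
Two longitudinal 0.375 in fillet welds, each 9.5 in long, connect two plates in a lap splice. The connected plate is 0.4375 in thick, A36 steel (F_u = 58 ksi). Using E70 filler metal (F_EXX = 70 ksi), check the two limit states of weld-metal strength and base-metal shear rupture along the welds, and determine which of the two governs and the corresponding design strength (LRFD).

t_e = 0.707 × 0.375 = 0.2651 in; L = 19 in.
Weld metal: φR_n = 0.75 × 0.6 × 70 × 0.2651 × 19 = 158.7 kips.
Base metal (shear rupture): φR_n = 0.75 × 0.6 × 58 × 0.4375 × 19 = 217 kips.
Governing: weld metal.

φR_n ≈ 159 kips (weld metal governs)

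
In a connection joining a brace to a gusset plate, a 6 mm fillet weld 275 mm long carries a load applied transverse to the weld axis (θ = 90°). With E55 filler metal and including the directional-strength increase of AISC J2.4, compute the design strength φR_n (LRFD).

E55XX → F_EXX = 550 MPa.
t_e = 0.707 × 6 = 4.242 mm; A_we = 4.242 × 275 = 1167 mm².
Directional factor: 1.0 + 0.5 sin^1.5(90°) = 1.5.
F_nw = 0.6 × 550 × 1.5 = 495 MPa.
φR_n = 0.75 × 495 × 1167 × 10⁻³ = 433.1 kN.

φR_n ≈ 433 kN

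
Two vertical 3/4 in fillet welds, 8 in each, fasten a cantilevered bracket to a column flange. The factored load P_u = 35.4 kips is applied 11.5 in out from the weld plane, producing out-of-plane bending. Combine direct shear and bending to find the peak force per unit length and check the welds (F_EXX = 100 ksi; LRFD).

L_w = 2 × 8 = 16 in; section modulus (unit throat) S = 2 × L²/6 = 21.33 in².
Direct shear f_v = P/L_w = 35.4/16 = 2.212 kip/in.
Moment M = P × e = 35.4 × 11.5 = 407.1 kip·in; bending f_b = M/S = 19.08 kip/in.
f_max = √(f_v² + f_b²) = √(2.212² + 19.08²) = 19.21 kip/in.
φr_n = 0.75 × 0.6 × 100 × (0.707 × 0.75) = 23.86 kip/in → adequate.

f_max ≈ 19.2 kip/in; adequate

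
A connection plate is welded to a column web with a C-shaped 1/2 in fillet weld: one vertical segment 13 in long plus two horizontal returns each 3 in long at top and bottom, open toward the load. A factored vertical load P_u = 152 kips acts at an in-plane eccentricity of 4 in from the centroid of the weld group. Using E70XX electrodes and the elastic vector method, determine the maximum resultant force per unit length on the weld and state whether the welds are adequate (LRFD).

E70XX → F_EXX = 70 ksi.
Total weld length L_w = 19 in. Treat welds as unit-width lines.
Centroid: x̄ = 2×3×1.5 / 19 = 0.4737 in from the vertical weld.
Polar moment about centroid: J = I_x + I_y = [13³/12 + 2×3×6.5²] + [13×0.4737² + 2(3³/12 + 3×1.026²)] = 450.3 in³.
Direct shear f_v = P/L_w = 152 / 19 = 8 kip/in (vertical).
Torsion M = P·e = 152 × 4 = 608 kip·in.
Critical point at (x, y) = (2.526, 6.5) from centroid. f_tx = M·y/J = 8.776 kip/in; f_ty = M·x/J = 3.411 kip/in.
Resultant f_max = √[f_tx² + (f_v + f_ty)²] = √[8.776² + (8 + 3.411)²] = 14.4 kip/in.
Capacity per unit length: φr_n = 0.75 × 0.6 × 70 × (0.707 × 0.5) = 11.14 kip/in.
14.4 > 11.14 → NOT adequate.

f_max ≈ 14.4 kip/in; NOT adequate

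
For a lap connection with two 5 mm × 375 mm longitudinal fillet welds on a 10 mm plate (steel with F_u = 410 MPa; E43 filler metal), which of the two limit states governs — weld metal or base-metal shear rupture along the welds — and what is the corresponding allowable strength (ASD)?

E43XX → F_EXX = 430 MPa.
t_e = 0.707 × 5 = 3.535 mm; L = 750 mm.
Weld metal: R_n/Ω = (1/2.0) × 0.6 × 430 × 3.535 × 750 × 10⁻³ = 342 kN.
Base metal (shear rupture): R_n/Ω = (1/2.0) × 0.6 × 410 × 10 × 750 × 10⁻³ = 922.5 kN.
Governing: weld metal.

R_n/Ω ≈ 342 kN (weld metal governs)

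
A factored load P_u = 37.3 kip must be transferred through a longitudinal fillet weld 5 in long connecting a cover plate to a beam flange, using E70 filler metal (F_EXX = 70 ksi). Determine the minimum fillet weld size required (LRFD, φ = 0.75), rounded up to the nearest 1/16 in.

w = 3/8 in

Total weld length L = 5 in.
Required throat t_e = P_u / (φ × 0.6 F_EXX × L) = 37.3 / (0.75 × 0.6 × 70 × 5) = 0.2368 in.
Required leg w = t_e / 0.707 = 0.335 in → use 3/8 in.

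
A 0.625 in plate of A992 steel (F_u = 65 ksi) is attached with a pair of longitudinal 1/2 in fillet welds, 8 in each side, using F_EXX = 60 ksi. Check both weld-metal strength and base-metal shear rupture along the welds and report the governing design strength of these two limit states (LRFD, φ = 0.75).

t_e = 0.707 × 0.5 = 0.3535 in; L = 16 in.
Weld metal: φR_n = 0.75 × 0.6 × 60 × 0.3535 × 16 = 152.7 kip.
Base metal (shear rupture): φR_n = 0.75 × 0.6 × 65 × 0.625 × 16 = 292.5 kip.
Governing: weld metal.

φR_n ≈ 153 kip (weld metal governs)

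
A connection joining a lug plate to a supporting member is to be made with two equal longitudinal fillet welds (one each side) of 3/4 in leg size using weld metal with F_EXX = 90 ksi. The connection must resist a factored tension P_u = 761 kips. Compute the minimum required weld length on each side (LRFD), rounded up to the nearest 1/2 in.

Throat t_e = 0.707 × 0.75 = 0.5302 in.
φr_n = 0.75 × 0.6 × 90 × 0.5302 = 21.48 kips/in.
L_req = P_u / φr_n = 761 / 21.48 = 35.44 in total.
Per side: 35.44 / 2 = 17.72 in.
Round up → use L = 18 in on each side.

L = 18 in on each side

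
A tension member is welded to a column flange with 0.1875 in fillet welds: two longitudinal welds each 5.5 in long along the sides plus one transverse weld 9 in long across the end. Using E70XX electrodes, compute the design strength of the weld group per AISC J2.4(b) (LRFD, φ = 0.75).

E70XX → F_EXX = 70 ksi.
t_e = 0.707 × 0.1875 = 0.1326 in.
R_nwl = 0.6 × 70 × 0.1326 × 11 = 61.24 kip (longitudinal, 2 welds).
R_nwt = 0.6 × 70 × 0.1326 × 9 = 50.11 kip (transverse, base value).
(i) R_nwl + R_nwt = 111.4 kip; (ii) 0.85 R_nwl + 1.5 R_nwt = 127.2 kip.
R_n = max = 127.2 kip [governs: (ii)]; φR_n = 95.42 kip.

φR_n ≈ 95.4 kip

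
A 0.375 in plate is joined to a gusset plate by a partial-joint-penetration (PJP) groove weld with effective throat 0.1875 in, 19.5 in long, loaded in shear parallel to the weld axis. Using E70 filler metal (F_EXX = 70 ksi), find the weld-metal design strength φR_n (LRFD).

φR_n ≈ 115 kip

Effective throat (given) t_e = 0.1875 in.
A_we = 0.1875 × 19.5 = 3.656 in².
F_nw = 0.6 F_EXX = 42 ksi.
φR_n = 0.75 × 42 × 3.656 = 115.2 kip.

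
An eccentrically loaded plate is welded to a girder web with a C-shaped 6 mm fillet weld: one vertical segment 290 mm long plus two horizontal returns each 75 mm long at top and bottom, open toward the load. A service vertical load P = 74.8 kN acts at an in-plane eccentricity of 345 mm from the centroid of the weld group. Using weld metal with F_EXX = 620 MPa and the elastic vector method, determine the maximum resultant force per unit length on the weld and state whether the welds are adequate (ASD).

Total weld length L_w = 440 mm. Treat welds as unit-width lines.
Centroid: x̄ = 2×75×37.5 / 440 = 12.78 mm from the vertical weld.
Polar moment about centroid: J = I_x + I_y = [290³/12 + 2×75×145²] + [290×12.78² + 2(75³/12 + 75×24.72²)] = 5396000 mm³.
Direct shear f_v = P/L_w = 74.8×10³ / 440 = 170 N/mm (vertical).
Torsion M = P·e = 74.8×10³ × 345 = 25806000 N·mm.
Critical point at (x, y) = (62.22, 145) from centroid. f_tx = M·y/J = 693.5 N/mm; f_ty = M·x/J = 297.6 N/mm.
Resultant f_max = √[f_tx² + (f_v + f_ty)²] = √[693.5² + (170 + 297.6)²] = 836.4 N/mm.
Capacity per unit length: r_n/Ω = (1/2.0) × 0.6 × 620 × (0.707 × 6) = 789 N/mm.
836.4 > 789 → NOT adequate.

f_max ≈ 836 N/mm; NOT adequate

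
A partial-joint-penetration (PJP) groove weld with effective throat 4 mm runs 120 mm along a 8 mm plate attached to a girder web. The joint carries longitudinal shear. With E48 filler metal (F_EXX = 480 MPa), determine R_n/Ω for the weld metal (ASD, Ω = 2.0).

R_n/Ω ≈ 69.1 kN

Effective throat (given) t_e = 4 mm.
A_we = 4 × 120 = 480 mm².
F_nw = 0.6 F_EXX = 288 MPa.
R_n/Ω = (288 × 480) / 2.0 × 10⁻³ = 69.12 kN.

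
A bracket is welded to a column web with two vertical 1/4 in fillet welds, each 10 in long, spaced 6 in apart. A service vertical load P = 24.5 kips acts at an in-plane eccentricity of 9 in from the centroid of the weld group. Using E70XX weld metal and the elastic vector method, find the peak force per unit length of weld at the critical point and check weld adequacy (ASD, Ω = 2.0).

E70XX → F_EXX = 70 ksi.
Total weld length L_w = 20 in. Treat welds as unit-width lines.
Polar moment about centroid: J = 2[d³/12 + d(b/2)²] = 2[10³/12 + 10×3²] = 346.7 in³.
Direct shear f_v = P/L_w = 24.5 / 20 = 1.225 kip/in (vertical).
Torsion M = P·e = 24.5 × 9 = 220.5 kip·in.
Critical point at (x, y) = (3, 5) from centroid. f_tx = M·y/J = 3.18 kip/in; f_ty = M·x/J = 1.908 kip/in.
Resultant f_max = √[f_tx² + (f_v + f_ty)²] = √[3.18² + (1.225 + 1.908)²] = 4.464 kip/in.
Capacity per unit length: r_n/Ω = (1/2.0) × 0.6 × 70 × (0.707 × 0.25) = 3.712 kip/in.
4.464 > 3.712 → NOT adequate.

f_max ≈ 4.46 kip/in; NOT adequate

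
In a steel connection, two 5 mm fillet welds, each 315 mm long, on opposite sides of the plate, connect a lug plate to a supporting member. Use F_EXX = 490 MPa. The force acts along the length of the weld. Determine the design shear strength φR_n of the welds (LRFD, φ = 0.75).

φR_n ≈ 491 kN

Effective throat t_e = 0.707 × 5 = 3.535 mm.
Total length L = 630 mm; A_we = 3.535 × 630 = 2227 mm².
F_nw = 0.6 F_EXX = 0.6 × 490 = 294 MPa.
φR_n = 0.75 × 294 × 2227 × 10⁻³ = 491.1 kN.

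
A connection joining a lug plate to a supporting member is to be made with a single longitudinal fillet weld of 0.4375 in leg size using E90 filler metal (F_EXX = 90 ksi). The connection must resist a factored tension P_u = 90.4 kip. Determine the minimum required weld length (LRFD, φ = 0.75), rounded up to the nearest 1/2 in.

L = 7.5 in

Throat t_e = 0.707 × 0.4375 = 0.3093 in.
φr_n = 0.75 × 0.6 × 90 × 0.3093 = 12.53 kip/in.
L_req = P_u / φr_n = 90.4 / 12.53 = 7.216 in total.
Round up → use L = 7.5 in.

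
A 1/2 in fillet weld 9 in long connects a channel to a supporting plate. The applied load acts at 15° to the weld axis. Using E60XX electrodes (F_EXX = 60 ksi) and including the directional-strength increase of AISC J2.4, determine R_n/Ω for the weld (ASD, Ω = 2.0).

t_e = 0.707 × 0.5 = 0.3535 in; A_we = 0.3535 × 9 = 3.181 in².
Directional factor: 1.0 + 0.5 sin^1.5(15°) = 1.066.
F_nw = 0.6 × 60 × 1.066 = 38.37 ksi.
R_n/Ω = (38.37 × 3.181) / 2.0 = 61.04 kips.

R_n/Ω ≈ 61 kips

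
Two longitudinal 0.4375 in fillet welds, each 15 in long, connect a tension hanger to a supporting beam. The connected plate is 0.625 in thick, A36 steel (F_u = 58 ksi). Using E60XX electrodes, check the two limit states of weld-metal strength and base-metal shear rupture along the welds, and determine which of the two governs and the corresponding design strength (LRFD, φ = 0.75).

φR_n ≈ 251 kips (weld metal governs)

E60XX → F_EXX = 60 ksi.
t_e = 0.707 × 0.4375 = 0.3093 in; L = 30 in.
Weld metal: φR_n = 0.75 × 0.6 × 60 × 0.3093 × 30 = 250.5 kips.
Base metal (shear rupture): φR_n = 0.75 × 0.6 × 58 × 0.625 × 30 = 489.4 kips.
Governing: weld metal.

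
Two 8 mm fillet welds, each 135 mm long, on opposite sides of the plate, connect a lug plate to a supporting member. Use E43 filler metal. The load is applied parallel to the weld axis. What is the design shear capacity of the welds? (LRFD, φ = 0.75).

E43XX → F_EXX = 430 MPa.
Effective throat t_e = 0.707 × 8 = 5.656 mm.
Total length L = 270 mm; A_we = 5.656 × 270 = 1527 mm².
F_nw = 0.6 F_EXX = 0.6 × 430 = 258 MPa.
φR_n = 0.75 × 258 × 1527 × 10⁻³ = 295.5 kN.

φR_n ≈ 295 kN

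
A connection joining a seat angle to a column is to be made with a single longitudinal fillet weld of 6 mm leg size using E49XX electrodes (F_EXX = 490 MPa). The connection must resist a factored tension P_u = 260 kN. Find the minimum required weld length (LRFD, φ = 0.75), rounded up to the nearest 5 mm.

Throat t_e = 0.707 × 6 = 4.242 mm.
φr_n = 0.75 × 0.6 × 490 × 4.242 × 10⁻³ = 0.9354 kN/mm.
L_req = P_u / φr_n = 260 / 0.9354 = 278 mm total.
Round up → use L = 280 mm.

L = 280 mm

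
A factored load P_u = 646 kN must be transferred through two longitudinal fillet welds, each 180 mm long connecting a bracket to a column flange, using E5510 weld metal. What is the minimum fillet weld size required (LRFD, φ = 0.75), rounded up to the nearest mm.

E55XX → F_EXX = 550 MPa.
Total weld length L = 360 mm.
Required throat t_e = P_u / (φ × 0.6 F_EXX × L) = 646 / (0.75 × 0.6 × 550 × 360 × 10⁻³) = 7.25 mm.
Required leg w = t_e / 0.707 = 10.25 mm → use 11 mm.

w = 11 mm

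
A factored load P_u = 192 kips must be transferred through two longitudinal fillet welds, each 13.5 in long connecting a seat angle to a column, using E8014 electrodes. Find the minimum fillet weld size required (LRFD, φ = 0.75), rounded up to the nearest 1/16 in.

E80XX → F_EXX = 80 ksi.
Total weld length L = 27 in.
Required throat t_e = P_u / (φ × 0.6 F_EXX × L) = 192 / (0.75 × 0.6 × 80 × 27) = 0.1975 in.
Required leg w = t_e / 0.707 = 0.2794 in → use 5/16 in.

w = 5/16 in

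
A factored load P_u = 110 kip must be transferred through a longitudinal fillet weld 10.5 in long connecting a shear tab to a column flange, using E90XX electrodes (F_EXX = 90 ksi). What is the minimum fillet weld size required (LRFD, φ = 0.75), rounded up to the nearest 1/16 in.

w = 3/8 in

Total weld length L = 10.5 in.
Required throat t_e = P_u / (φ × 0.6 F_EXX × L) = 110 / (0.75 × 0.6 × 90 × 10.5) = 0.2587 in.
Required leg w = t_e / 0.707 = 0.3659 in → use 3/8 in.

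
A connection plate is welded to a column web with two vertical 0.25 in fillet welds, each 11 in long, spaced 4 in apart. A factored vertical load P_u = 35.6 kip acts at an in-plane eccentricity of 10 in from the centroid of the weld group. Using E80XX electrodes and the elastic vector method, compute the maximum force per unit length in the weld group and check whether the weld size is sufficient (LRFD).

E80XX → F_EXX = 80 ksi.
Total weld length L_w = 22 in. Treat welds as unit-width lines.
Polar moment about centroid: J = 2[d³/12 + d(b/2)²] = 2[11³/12 + 11×2²] = 309.8 in³.
Direct shear f_v = P/L_w = 35.6 / 22 = 1.618 kip/in (vertical).
Torsion M = P·e = 35.6 × 10 = 356 kip·in.
Critical point at (x, y) = (2, 5.5) from centroid. f_tx = M·y/J = 6.32 kip/in; f_ty = M·x/J = 2.298 kip/in.
Resultant f_max = √[f_tx² + (f_v + f_ty)²] = √[6.32² + (1.618 + 2.298)²] = 7.435 kip/in.
Capacity per unit length: φr_n = 0.75 × 0.6 × 80 × (0.707 × 0.25) = 6.363 kip/in.
7.435 > 6.363 → NOT adequate.

f_max ≈ 7.43 kip/in; NOT adequate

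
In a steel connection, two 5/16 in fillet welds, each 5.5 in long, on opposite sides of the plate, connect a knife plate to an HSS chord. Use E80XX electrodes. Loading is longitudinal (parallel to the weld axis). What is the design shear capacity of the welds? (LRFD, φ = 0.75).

E80XX → F_EXX = 80 ksi.
Effective throat t_e = 0.707 × 0.3125 = 0.2209 in.
Total length L = 11 in; A_we = 0.2209 × 11 = 2.43 in².
F_nw = 0.6 F_EXX = 0.6 × 80 = 48 ksi.
φR_n = 0.75 × 48 × 2.43 = 87.49 kip.

φR_n ≈ 87.5 kip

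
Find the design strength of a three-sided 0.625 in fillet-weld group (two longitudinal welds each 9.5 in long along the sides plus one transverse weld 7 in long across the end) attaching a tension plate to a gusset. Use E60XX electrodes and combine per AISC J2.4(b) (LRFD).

φR_n ≈ 318 kips

E60XX → F_EXX = 60 ksi.
t_e = 0.707 × 0.625 = 0.4419 in.
R_nwl = 0.6 × 60 × 0.4419 × 19 = 302.2 kips (longitudinal, 2 welds).
R_nwt = 0.6 × 60 × 0.4419 × 7 = 111.4 kips (transverse, base value).
(i) R_nwl + R_nwt = 413.6 kips; (ii) 0.85 R_nwl + 1.5 R_nwt = 423.9 kips.
R_n = max = 423.9 kips [governs: (ii)]; φR_n = 318 kips.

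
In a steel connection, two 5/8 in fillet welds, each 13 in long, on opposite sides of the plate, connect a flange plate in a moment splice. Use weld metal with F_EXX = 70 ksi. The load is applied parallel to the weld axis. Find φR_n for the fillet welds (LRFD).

φR_n ≈ 362 kips

Effective throat t_e = 0.707 × 0.625 = 0.4419 in.
Total length L = 26 in; A_we = 0.4419 × 26 = 11.49 in².
F_nw = 0.6 F_EXX = 0.6 × 70 = 42 ksi.
φR_n = 0.75 × 42 × 11.49 = 361.9 kips.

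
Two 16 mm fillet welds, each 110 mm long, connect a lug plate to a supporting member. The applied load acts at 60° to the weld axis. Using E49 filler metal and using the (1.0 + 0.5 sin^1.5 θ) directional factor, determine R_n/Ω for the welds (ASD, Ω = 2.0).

E49XX → F_EXX = 490 MPa.
t_e = 0.707 × 16 = 11.31 mm; A_we = 11.31 × 220 = 2489 mm².
Directional factor: 1.0 + 0.5 sin^1.5(60°) = 1.403.
F_nw = 0.6 × 490 × 1.403 = 412.5 MPa.
R_n/Ω = (412.5 × 2489) / 2.0 × 10⁻³ = 513.2 kN.

R_n/Ω ≈ 513 kN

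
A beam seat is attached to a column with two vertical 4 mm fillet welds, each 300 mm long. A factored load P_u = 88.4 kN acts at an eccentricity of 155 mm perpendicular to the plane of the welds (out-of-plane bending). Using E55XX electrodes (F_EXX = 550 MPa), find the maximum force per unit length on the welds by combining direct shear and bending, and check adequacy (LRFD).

f_max ≈ 480 N/mm; adequate

L_w = 2 × 300 = 600 mm; section modulus (unit throat) S = 2 × L²/6 = 30000 mm².
Direct shear f_v = P/L_w = 88.4×10³/600 = 147.3 N/mm.
Moment M = P × e = 88.4×10³ × 155 = 13702000 N·mm; bending f_b = M/S = 456.7 N/mm.
f_max = √(f_v² + f_b²) = √(147.3² + 456.7²) = 479.9 N/mm.
φr_n = 0.75 × 0.6 × 550 × (0.707 × 4) = 699.9 N/mm → adequate.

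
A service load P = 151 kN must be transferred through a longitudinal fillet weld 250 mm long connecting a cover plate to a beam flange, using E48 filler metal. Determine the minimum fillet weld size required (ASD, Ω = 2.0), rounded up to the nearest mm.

w = 6 mm

E48XX → F_EXX = 480 MPa.
Total weld length L = 250 mm.
Required throat t_e = P × Ω / (0.6 F_EXX × L) = 151 × 2.0 / (0.6 × 480 × 250 × 10⁻³) = 4.194 mm.
Required leg w = t_e / 0.707 = 5.933 mm → use 6 mm.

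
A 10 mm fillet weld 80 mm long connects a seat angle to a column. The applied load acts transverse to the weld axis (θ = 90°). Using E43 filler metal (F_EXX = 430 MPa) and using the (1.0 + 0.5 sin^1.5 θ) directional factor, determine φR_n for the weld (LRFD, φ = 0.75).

φR_n ≈ 164 kN

t_e = 0.707 × 10 = 7.07 mm; A_we = 7.07 × 80 = 565.6 mm².
Directional factor: 1.0 + 0.5 sin^1.5(90°) = 1.5.
F_nw = 0.6 × 430 × 1.5 = 387 MPa.
φR_n = 0.75 × 387 × 565.6 × 10⁻³ = 164.2 kN.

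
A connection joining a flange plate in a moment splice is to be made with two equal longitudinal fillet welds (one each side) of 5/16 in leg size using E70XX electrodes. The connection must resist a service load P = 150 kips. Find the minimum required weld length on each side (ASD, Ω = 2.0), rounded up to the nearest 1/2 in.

E70XX → F_EXX = 70 ksi.
Throat t_e = 0.707 × 0.3125 = 0.2209 in.
r_n/Ω = (0.6 × 70 × 0.2209) / 2.0 = 4.64 kip/in.
L_req = P / (r_n/Ω) = 150 / 4.64 = 32.33 in total.
Per side: 32.33 / 2 = 16.16 in.
Round up → use L = 16.5 in on each side.

L = 16.5 in on each side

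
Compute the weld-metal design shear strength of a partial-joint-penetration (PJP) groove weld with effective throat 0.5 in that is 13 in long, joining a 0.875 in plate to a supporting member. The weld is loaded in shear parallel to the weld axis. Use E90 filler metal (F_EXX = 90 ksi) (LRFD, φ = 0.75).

Effective throat (given) t_e = 0.5 in.
A_we = 0.5 × 13 = 6.5 in².
F_nw = 0.6 F_EXX = 54 ksi.
φR_n = 0.75 × 54 × 6.5 = 263.2 kip.

φR_n ≈ 263 kip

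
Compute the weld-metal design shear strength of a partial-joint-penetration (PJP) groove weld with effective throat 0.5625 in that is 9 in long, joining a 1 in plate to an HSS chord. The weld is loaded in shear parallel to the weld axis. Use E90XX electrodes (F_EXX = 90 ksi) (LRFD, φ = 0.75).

Effective throat (given) t_e = 0.5625 in.
A_we = 0.5625 × 9 = 5.062 in².
F_nw = 0.6 F_EXX = 54 ksi.
φR_n = 0.75 × 54 × 5.062 = 205 kip.

φR_n ≈ 205 kip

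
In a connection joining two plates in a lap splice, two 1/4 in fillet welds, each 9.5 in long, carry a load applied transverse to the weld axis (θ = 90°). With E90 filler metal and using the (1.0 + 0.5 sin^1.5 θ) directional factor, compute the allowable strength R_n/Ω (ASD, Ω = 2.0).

R_n/Ω ≈ 136 kip

E90XX → F_EXX = 90 ksi.
t_e = 0.707 × 0.25 = 0.1767 in; A_we = 0.1767 × 19 = 3.358 in².
Directional factor: 1.0 + 0.5 sin^1.5(90°) = 1.5.
F_nw = 0.6 × 90 × 1.5 = 81 ksi.
R_n/Ω = (81 × 3.358) / 2.0 = 136 kip.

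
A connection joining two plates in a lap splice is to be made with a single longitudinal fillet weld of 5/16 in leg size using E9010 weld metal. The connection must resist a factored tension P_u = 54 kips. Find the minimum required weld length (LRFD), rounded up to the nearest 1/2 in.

L = 6.5 in

E90XX → F_EXX = 90 ksi.
Throat t_e = 0.707 × 0.3125 = 0.2209 in.
φr_n = 0.75 × 0.6 × 90 × 0.2209 = 8.948 kips/in.
L_req = P_u / φr_n = 54 / 8.948 = 6.035 in total.
Round up → use L = 6.5 in.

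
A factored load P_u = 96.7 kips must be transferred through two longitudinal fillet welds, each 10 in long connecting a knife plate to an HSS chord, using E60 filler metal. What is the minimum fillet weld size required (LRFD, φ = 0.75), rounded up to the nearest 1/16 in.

E60XX → F_EXX = 60 ksi.
Total weld length L = 20 in.
Required throat t_e = P_u / (φ × 0.6 F_EXX × L) = 96.7 / (0.75 × 0.6 × 60 × 20) = 0.1791 in.
Required leg w = t_e / 0.707 = 0.2533 in → use 5/16 in.

w = 5/16 in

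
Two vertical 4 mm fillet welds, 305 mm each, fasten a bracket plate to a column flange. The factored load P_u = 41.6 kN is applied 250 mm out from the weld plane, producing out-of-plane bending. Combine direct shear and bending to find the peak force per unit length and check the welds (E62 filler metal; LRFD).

f_max ≈ 342 N/mm; adequate

E62XX → F_EXX = 620 MPa.
L_w = 2 × 305 = 610 mm; section modulus (unit throat) S = 2 × L²/6 = 31010 mm².
Direct shear f_v = P/L_w = 41.6×10³/610 = 68.2 N/mm.
Moment M = P × e = 41.6×10³ × 250 = 10400000 N·mm; bending f_b = M/S = 335.4 N/mm.
f_max = √(f_v² + f_b²) = √(68.2² + 335.4²) = 342.3 N/mm.
φr_n = 0.75 × 0.6 × 620 × (0.707 × 4) = 789 N/mm → adequate.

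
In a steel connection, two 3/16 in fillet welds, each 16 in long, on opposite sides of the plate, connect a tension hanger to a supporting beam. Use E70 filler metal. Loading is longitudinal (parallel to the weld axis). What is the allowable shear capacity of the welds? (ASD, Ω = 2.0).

E70XX → F_EXX = 70 ksi.
Effective throat t_e = 0.707 × 0.1875 = 0.1326 in.
Total length L = 32 in; A_we = 0.1326 × 32 = 4.242 in².
F_nw = 0.6 F_EXX = 0.6 × 70 = 42 ksi.
R_n = 42 × 4.242 = 178.2 kip; R_n/Ω = 178.2/2.0 = 89.08 kip.

R_n/Ω ≈ 89.1 kip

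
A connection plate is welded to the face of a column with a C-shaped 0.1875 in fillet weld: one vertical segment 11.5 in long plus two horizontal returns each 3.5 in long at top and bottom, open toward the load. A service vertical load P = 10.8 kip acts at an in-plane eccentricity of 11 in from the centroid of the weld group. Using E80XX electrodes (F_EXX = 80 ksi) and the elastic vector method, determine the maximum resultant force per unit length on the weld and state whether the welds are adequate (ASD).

f_max ≈ 2.33 kip/in; adequate

Total weld length L_w = 18.5 in. Treat welds as unit-width lines.
Centroid: x̄ = 2×3.5×1.75 / 18.5 = 0.6622 in from the vertical weld.
Polar moment about centroid: J = I_x + I_y = [11.5³/12 + 2×3.5×5.75²] + [11.5×0.6622² + 2(3.5³/12 + 3.5×1.088²)] = 378.6 in³.
Direct shear f_v = P/L_w = 10.8 / 18.5 = 0.5838 kip/in (vertical).
Torsion M = P·e = 10.8 × 11 = 118.8 kip·in.
Critical point at (x, y) = (2.838, 5.75) from centroid. f_tx = M·y/J = 1.804 kip/in; f_ty = M·x/J = 0.8904 kip/in.
Resultant f_max = √[f_tx² + (f_v + f_ty)²] = √[1.804² + (0.5838 + 0.8904)²] = 2.33 kip/in.
Capacity per unit length: r_n/Ω = (1/2.0) × 0.6 × 80 × (0.707 × 0.1875) = 3.181 kip/in.
2.33 ≤ 3.181 → adequate.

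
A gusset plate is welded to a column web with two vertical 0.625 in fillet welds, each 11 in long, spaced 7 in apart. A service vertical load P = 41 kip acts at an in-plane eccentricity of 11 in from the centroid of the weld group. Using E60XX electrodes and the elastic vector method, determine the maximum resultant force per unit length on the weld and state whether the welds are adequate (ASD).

E60XX → F_EXX = 60 ksi.
Total weld length L_w = 22 in. Treat welds as unit-width lines.
Polar moment about centroid: J = 2[d³/12 + d(b/2)²] = 2[11³/12 + 11×3.5²] = 491.3 in³.
Direct shear f_v = P/L_w = 41 / 22 = 1.864 kip/in (vertical).
Torsion M = P·e = 41 × 11 = 451 kip·in.
Critical point at (x, y) = (3.5, 5.5) from centroid. f_tx = M·y/J = 5.049 kip/in; f_ty = M·x/J = 3.213 kip/in.
Resultant f_max = √[f_tx² + (f_v + f_ty)²] = √[5.049² + (1.864 + 3.213)²] = 7.159 kip/in.
Capacity per unit length: r_n/Ω = (1/2.0) × 0.6 × 60 × (0.707 × 0.625) = 7.954 kip/in.
7.159 ≤ 7.954 → adequate.

f_max ≈ 7.16 kip/in; adequate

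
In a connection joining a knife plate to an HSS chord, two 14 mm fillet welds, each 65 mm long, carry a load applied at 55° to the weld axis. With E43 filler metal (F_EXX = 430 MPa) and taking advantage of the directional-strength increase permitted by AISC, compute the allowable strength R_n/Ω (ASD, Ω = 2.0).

R_n/Ω ≈ 228 kN

t_e = 0.707 × 14 = 9.898 mm; A_we = 9.898 × 130 = 1287 mm².
Directional factor: 1.0 + 0.5 sin^1.5(55°) = 1.371.
F_nw = 0.6 × 430 × 1.371 = 353.6 MPa.
R_n/Ω = (353.6 × 1287) / 2.0 × 10⁻³ = 227.5 kN.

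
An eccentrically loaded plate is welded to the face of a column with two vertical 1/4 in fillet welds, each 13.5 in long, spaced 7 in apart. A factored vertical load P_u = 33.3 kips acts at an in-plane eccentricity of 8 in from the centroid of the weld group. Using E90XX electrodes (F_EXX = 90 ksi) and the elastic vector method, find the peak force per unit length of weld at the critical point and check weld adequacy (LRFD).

f_max ≈ 3.48 kip/in; adequate

Total weld length L_w = 27 in. Treat welds as unit-width lines.
Polar moment about centroid: J = 2[d³/12 + d(b/2)²] = 2[13.5³/12 + 13.5×3.5²] = 740.8 in³.
Direct shear f_v = P/L_w = 33.3 / 27 = 1.233 kip/in (vertical).
Torsion M = P·e = 33.3 × 8 = 266.4 kip·in.
Critical point at (x, y) = (3.5, 6.75) from centroid. f_tx = M·y/J = 2.427 kip/in; f_ty = M·x/J = 1.259 kip/in.
Resultant f_max = √[f_tx² + (f_v + f_ty)²] = √[2.427² + (1.233 + 1.259)²] = 3.479 kip/in.
Capacity per unit length: φr_n = 0.75 × 0.6 × 90 × (0.707 × 0.25) = 7.158 kip/in.
3.479 ≤ 7.158 → adequate.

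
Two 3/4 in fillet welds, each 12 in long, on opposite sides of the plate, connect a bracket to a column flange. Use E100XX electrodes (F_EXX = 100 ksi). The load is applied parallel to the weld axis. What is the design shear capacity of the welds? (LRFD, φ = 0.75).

Effective throat t_e = 0.707 × 0.75 = 0.5302 in.
Total length L = 24 in; A_we = 0.5302 × 24 = 12.73 in².
F_nw = 0.6 F_EXX = 0.6 × 100 = 60 ksi.
φR_n = 0.75 × 60 × 12.73 = 572.7 kip.

φR_n ≈ 573 kip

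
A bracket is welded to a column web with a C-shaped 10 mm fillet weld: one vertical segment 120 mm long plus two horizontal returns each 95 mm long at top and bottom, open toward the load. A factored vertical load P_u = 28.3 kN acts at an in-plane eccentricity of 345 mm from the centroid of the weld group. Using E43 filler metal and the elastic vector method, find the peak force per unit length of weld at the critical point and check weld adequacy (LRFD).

E43XX → F_EXX = 430 MPa.
Total weld length L_w = 310 mm. Treat welds as unit-width lines.
Centroid: x̄ = 2×95×47.5 / 310 = 29.11 mm from the vertical weld.
Polar moment about centroid: J = I_x + I_y = [120³/12 + 2×95×60²] + [120×29.11² + 2(95³/12 + 95×18.39²)] = 1137000 mm³.
Direct shear f_v = P/L_w = 28.3×10³ / 310 = 91.29 N/mm (vertical).
Torsion M = P·e = 28.3×10³ × 345 = 9763500 N·mm.
Critical point at (x, y) = (65.89, 60) from centroid. f_tx = M·y/J = 515.3 N/mm; f_ty = M·x/J = 565.9 N/mm.
Resultant f_max = √[f_tx² + (f_v + f_ty)²] = √[515.3² + (91.29 + 565.9)²] = 835.1 N/mm.
Capacity per unit length: φr_n = 0.75 × 0.6 × 430 × (0.707 × 10) = 1368 N/mm.
835.1 ≤ 1368 → adequate.

f_max ≈ 835 N/mm; adequate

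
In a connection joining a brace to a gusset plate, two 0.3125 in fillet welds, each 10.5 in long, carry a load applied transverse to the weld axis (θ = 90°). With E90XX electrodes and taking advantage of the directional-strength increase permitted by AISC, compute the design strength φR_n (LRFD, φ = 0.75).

E90XX → F_EXX = 90 ksi.
t_e = 0.707 × 0.3125 = 0.2209 in; A_we = 0.2209 × 21 = 4.64 in².
Directional factor: 1.0 + 0.5 sin^1.5(90°) = 1.5.
F_nw = 0.6 × 90 × 1.5 = 81 ksi.
φR_n = 0.75 × 81 × 4.64 = 281.9 kip.

φR_n ≈ 282 kip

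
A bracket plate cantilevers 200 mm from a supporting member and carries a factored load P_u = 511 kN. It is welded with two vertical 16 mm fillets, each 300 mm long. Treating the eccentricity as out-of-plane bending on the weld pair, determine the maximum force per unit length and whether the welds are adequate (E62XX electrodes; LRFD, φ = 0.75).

E62XX → F_EXX = 620 MPa.
L_w = 2 × 300 = 600 mm; section modulus (unit throat) S = 2 × L²/6 = 30000 mm².
Direct shear f_v = P/L_w = 511×10³/600 = 851.7 N/mm.
Moment M = P × e = 511×10³ × 200 = 102200000 N·mm; bending f_b = M/S = 3407 N/mm.
f_max = √(f_v² + f_b²) = √(851.7² + 3407²) = 3512 N/mm.
φr_n = 0.75 × 0.6 × 620 × (0.707 × 16) = 3156 N/mm → NOT adequate.

f_max ≈ 3510 N/mm; NOT adequate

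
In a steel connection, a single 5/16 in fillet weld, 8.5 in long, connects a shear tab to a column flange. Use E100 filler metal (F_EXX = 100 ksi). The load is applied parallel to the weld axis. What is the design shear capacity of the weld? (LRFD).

φR_n ≈ 84.5 kip

Effective throat t_e = 0.707 × 0.3125 = 0.2209 in.
Total length L = 8.5 in; A_we = 0.2209 × 8.5 = 1.878 in².
F_nw = 0.6 F_EXX = 0.6 × 100 = 60 ksi.
φR_n = 0.75 × 60 × 1.878 = 84.51 kip.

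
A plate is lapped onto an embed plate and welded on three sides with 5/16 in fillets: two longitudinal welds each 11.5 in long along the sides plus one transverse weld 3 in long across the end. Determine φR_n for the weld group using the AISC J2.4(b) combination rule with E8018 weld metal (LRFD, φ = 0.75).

φR_n ≈ 207 kip

E80XX → F_EXX = 80 ksi.
t_e = 0.707 × 0.3125 = 0.2209 in.
R_nwl = 0.6 × 80 × 0.2209 × 23 = 243.9 kip (longitudinal, 2 welds).
R_nwt = 0.6 × 80 × 0.2209 × 3 = 31.81 kip (transverse, base value).
(i) R_nwl + R_nwt = 275.7 kip; (ii) 0.85 R_nwl + 1.5 R_nwt = 255.1 kip.
R_n = max = 275.7 kip [governs: (i)]; φR_n = 206.8 kip.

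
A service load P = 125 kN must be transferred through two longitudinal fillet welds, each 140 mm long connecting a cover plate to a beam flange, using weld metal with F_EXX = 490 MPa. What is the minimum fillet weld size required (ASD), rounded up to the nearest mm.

w = 5 mm

Total weld length L = 280 mm.
Required throat t_e = P × Ω / (0.6 F_EXX × L) = 125 × 2.0 / (0.6 × 490 × 280 × 10⁻³) = 3.037 mm.
Required leg w = t_e / 0.707 = 4.296 mm → use 5 mm.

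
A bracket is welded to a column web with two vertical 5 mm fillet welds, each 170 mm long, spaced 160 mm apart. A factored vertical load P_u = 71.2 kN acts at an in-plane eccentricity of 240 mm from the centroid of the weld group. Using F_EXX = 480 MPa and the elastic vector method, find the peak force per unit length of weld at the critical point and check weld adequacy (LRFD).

Total weld length L_w = 340 mm. Treat welds as unit-width lines.
Polar moment about centroid: J = 2[d³/12 + d(b/2)²] = 2[170³/12 + 170×80²] = 2995000 mm³.
Direct shear f_v = P/L_w = 71.2×10³ / 340 = 209.4 N/mm (vertical).
Torsion M = P·e = 71.2×10³ × 240 = 17088000 N·mm.
Critical point at (x, y) = (80, 85) from centroid. f_tx = M·y/J = 485 N/mm; f_ty = M·x/J = 456.5 N/mm.
Resultant f_max = √[f_tx² + (f_v + f_ty)²] = √[485² + (209.4 + 456.5)²] = 823.8 N/mm.
Capacity per unit length: φr_n = 0.75 × 0.6 × 480 × (0.707 × 5) = 763.6 N/mm.
823.8 > 763.6 → NOT adequate.

f_max ≈ 824 N/mm; NOT adequate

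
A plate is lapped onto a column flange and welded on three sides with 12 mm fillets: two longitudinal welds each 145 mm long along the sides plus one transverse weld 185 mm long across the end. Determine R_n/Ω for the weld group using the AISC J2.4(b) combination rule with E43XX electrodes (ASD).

E43XX → F_EXX = 430 MPa.
t_e = 0.707 × 12 = 8.484 mm.
R_nwl = 0.6 × 430 × 8.484 × 290 × 10⁻³ = 634.8 kN (longitudinal, 2 welds).
R_nwt = 0.6 × 430 × 8.484 × 185 × 10⁻³ = 404.9 kN (transverse, base value).
(i) R_nwl + R_nwt = 1040 kN; (ii) 0.85 R_nwl + 1.5 R_nwt = 1147 kN.
R_n = max = 1147 kN [governs: (ii)]; R_n/Ω = 573.5 kN.

R_n/Ω ≈ 573 kN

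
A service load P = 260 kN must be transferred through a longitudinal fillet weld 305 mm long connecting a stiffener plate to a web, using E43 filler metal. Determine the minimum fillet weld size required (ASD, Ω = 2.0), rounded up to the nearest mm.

E43XX → F_EXX = 430 MPa.
Total weld length L = 305 mm.
Required throat t_e = P × Ω / (0.6 F_EXX × L) = 260 × 2.0 / (0.6 × 430 × 305 × 10⁻³) = 6.608 mm.
Required leg w = t_e / 0.707 = 9.347 mm → use 10 mm.

w = 10 mm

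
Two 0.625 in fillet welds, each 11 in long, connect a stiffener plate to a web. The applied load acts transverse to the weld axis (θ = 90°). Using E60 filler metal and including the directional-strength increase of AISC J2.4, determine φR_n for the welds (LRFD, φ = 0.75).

E60XX → F_EXX = 60 ksi.
t_e = 0.707 × 0.625 = 0.4419 in; A_we = 0.4419 × 22 = 9.721 in².
Directional factor: 1.0 + 0.5 sin^1.5(90°) = 1.5.
F_nw = 0.6 × 60 × 1.5 = 54 ksi.
φR_n = 0.75 × 54 × 9.721 = 393.7 kips.

φR_n ≈ 394 kips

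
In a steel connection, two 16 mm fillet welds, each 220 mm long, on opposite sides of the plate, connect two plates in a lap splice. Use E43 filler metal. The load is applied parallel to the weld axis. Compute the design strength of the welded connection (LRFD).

φR_n ≈ 963 kN

E43XX → F_EXX = 430 MPa.
Effective throat t_e = 0.707 × 16 = 11.31 mm.
Total length L = 440 mm; A_we = 11.31 × 440 = 4977 mm².
F_nw = 0.6 F_EXX = 0.6 × 430 = 258 MPa.
φR_n = 0.75 × 258 × 4977 × 10⁻³ = 963.1 kN.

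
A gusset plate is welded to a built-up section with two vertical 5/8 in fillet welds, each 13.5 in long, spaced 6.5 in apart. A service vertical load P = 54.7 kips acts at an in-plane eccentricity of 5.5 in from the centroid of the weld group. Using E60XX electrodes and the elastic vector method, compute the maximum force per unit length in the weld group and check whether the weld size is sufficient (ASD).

E60XX → F_EXX = 60 ksi.
Total weld length L_w = 27 in. Treat welds as unit-width lines.
Polar moment about centroid: J = 2[d³/12 + d(b/2)²] = 2[13.5³/12 + 13.5×3.25²] = 695.2 in³.
Direct shear f_v = P/L_w = 54.7 / 27 = 2.026 kip/in (vertical).
Torsion M = P·e = 54.7 × 5.5 = 300.85 kip·in.
Critical point at (x, y) = (3.25, 6.75) from centroid. f_tx = M·y/J = 2.921 kip/in; f_ty = M·x/J = 1.406 kip/in.
Resultant f_max = √[f_tx² + (f_v + f_ty)²] = √[2.921² + (2.026 + 1.406)²] = 4.507 kip/in.
Capacity per unit length: r_n/Ω = (1/2.0) × 0.6 × 60 × (0.707 × 0.625) = 7.954 kip/in.
4.507 ≤ 7.954 → adequate.

f_max ≈ 4.51 kip/in; adequate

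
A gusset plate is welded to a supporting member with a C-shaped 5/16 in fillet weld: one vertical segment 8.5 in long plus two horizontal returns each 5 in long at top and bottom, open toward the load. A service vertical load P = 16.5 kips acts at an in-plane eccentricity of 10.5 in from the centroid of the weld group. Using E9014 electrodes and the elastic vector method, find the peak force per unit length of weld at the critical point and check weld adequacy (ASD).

E90XX → F_EXX = 90 ksi.
Total weld length L_w = 18.5 in. Treat welds as unit-width lines.
Centroid: x̄ = 2×5×2.5 / 18.5 = 1.351 in from the vertical weld.
Polar moment about centroid: J = I_x + I_y = [8.5³/12 + 2×5×4.25²] + [8.5×1.351² + 2(5³/12 + 5×1.149²)] = 281.4 in³.
Direct shear f_v = P/L_w = 16.5 / 18.5 = 0.8919 kip/in (vertical).
Torsion M = P·e = 16.5 × 10.5 = 173.25 kip·in.
Critical point at (x, y) = (3.649, 4.25) from centroid. f_tx = M·y/J = 2.617 kip/in; f_ty = M·x/J = 2.247 kip/in.
Resultant f_max = √[f_tx² + (f_v + f_ty)²] = √[2.617² + (0.8919 + 2.247)²] = 4.087 kip/in.
Capacity per unit length: r_n/Ω = (1/2.0) × 0.6 × 90 × (0.707 × 0.3125) = 5.965 kip/in.
4.087 ≤ 5.965 → adequate.

f_max ≈ 4.09 kip/in; adequate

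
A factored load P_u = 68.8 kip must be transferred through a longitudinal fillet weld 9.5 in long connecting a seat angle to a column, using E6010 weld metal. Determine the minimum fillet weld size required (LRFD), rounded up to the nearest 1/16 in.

w = 7/16 in

E60XX → F_EXX = 60 ksi.
Total weld length L = 9.5 in.
Required throat t_e = P_u / (φ × 0.6 F_EXX × L) = 68.8 / (0.75 × 0.6 × 60 × 9.5) = 0.2682 in.
Required leg w = t_e / 0.707 = 0.3794 in → use 7/16 in.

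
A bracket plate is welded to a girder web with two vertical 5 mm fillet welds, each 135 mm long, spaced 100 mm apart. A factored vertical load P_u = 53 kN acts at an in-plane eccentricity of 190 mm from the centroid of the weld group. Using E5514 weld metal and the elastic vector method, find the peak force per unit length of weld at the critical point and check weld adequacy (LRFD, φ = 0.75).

f_max ≈ 910 N/mm; NOT adequate

E55XX → F_EXX = 550 MPa.
Total weld length L_w = 270 mm. Treat welds as unit-width lines.
Polar moment about centroid: J = 2[d³/12 + d(b/2)²] = 2[135³/12 + 135×50²] = 1085000 mm³.
Direct shear f_v = P/L_w = 53×10³ / 270 = 196.3 N/mm (vertical).
Torsion M = P·e = 53×10³ × 190 = 10070000 N·mm.
Critical point at (x, y) = (50, 67.5) from centroid. f_tx = M·y/J = 626.4 N/mm; f_ty = M·x/J = 464 N/mm.
Resultant f_max = √[f_tx² + (f_v + f_ty)²] = √[626.4² + (196.3 + 464)²] = 910.2 N/mm.
Capacity per unit length: φr_n = 0.75 × 0.6 × 550 × (0.707 × 5) = 874.9 N/mm.
910.2 > 874.9 → NOT adequate.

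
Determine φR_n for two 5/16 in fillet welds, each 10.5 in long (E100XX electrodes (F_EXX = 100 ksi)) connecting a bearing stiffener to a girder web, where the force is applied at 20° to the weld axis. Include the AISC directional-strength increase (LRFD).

φR_n ≈ 230 kip

t_e = 0.707 × 0.3125 = 0.2209 in; A_we = 0.2209 × 21 = 4.64 in².
Directional factor: 1.0 + 0.5 sin^1.5(20°) = 1.1.
F_nw = 0.6 × 100 × 1.1 = 66 ksi.
φR_n = 0.75 × 66 × 4.64 = 229.7 kip.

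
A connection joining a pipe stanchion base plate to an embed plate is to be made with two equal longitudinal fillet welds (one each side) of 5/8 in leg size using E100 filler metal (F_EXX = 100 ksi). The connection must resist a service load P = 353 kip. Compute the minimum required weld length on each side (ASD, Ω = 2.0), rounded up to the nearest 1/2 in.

Throat t_e = 0.707 × 0.625 = 0.4419 in.
r_n/Ω = (0.6 × 100 × 0.4419) / 2.0 = 13.26 kip/in.
L_req = P / (r_n/Ω) = 353 / 13.26 = 26.63 in total.
Per side: 26.63 / 2 = 13.31 in.
Round up → use L = 13.5 in on each side.

L = 13.5 in on each side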